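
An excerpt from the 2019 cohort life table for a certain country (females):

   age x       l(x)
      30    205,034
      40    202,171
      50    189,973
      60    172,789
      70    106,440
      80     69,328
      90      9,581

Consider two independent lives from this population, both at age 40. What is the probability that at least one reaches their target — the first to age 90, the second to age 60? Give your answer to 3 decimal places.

p₁ = l(90)/l(40) = 9,581/202,171 = 0.047391; p₂ = l(60)/l(40) = 172,789/202,171 = 0.854668.
P(at least one) = 1 − (1−p₁)(1−p₂) = 1 − 0.952609 × 0.145332 = 0.861555.

0.862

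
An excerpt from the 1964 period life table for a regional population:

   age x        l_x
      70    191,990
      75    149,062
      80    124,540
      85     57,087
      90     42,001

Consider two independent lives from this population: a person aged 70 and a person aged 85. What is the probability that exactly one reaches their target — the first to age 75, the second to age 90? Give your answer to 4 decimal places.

p₁ = l_75/l_70 = 149,062/191,990 = 0.776405; p₂ = l_90/l_85 = 42,001/57,087 = 0.735737.
P(exactly one) = p₁(1−p₂) + (1−p₁)p₂ = 0.205175 + 0.164507 = 0.369682.

0.3697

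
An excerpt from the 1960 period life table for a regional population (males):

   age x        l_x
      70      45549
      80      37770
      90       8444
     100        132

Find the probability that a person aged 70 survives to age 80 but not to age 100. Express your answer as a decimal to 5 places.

0.82632

This is the probability of reaching 80 but not 100, conditional on being alive at 70: (l_80 − l_100) / l_70.
= (37770 − 132) / 45549 = 37638 / 45549 = 0.826319.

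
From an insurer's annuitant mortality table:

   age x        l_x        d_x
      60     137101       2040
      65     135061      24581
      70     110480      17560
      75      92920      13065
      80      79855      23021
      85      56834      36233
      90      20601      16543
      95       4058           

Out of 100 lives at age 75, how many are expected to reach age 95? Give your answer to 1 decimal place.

4.4

The relevant probability is 4058/92920 = 0.043672.
Expected number = 100 × 0.043672 = 4.4.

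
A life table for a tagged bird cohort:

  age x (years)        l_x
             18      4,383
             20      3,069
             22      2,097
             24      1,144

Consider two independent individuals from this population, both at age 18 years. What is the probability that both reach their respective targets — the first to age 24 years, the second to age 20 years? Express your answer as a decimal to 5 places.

p₁ = l_24/l_18 = 1,144/4,383 = 0.261008; p₂ = l_20/l_18 = 3,069/4,383 = 0.700205.
P(both) = p₁ × p₂ = 0.261008 × 0.700205 = 0.182759.

0.18276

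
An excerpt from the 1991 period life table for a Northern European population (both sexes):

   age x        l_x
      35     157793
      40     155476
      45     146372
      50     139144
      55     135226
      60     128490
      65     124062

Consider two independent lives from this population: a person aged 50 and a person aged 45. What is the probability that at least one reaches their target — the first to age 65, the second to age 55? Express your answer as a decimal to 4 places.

p₁ = l_65/l_50 = 124062/139144 = 0.891609; p₂ = l_55/l_45 = 135226/146372 = 0.923852.
P(at least one) = 1 − (1−p₁)(1−p₂) = 1 − 0.108391 × 0.076148 = 0.991746.

0.9917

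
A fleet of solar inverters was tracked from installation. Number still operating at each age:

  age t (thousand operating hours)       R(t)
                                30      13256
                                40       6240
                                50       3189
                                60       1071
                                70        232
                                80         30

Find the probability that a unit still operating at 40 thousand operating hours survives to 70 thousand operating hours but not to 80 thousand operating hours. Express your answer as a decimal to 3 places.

This is the probability of reaching 70 but not 80, conditional on being operational at 40: (R(70) − R(80)) / R(40).
= (232 − 30) / 6240 = 202 / 6240 = 0.032372.

0.032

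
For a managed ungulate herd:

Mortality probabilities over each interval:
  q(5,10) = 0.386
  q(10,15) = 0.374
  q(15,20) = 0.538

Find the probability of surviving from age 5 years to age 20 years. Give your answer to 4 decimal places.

0.1776

Survival from 5 to 20 is the product of surviving each interval: (1 − 0.386) × (1 − 0.374) × (1 − 0.538).
= 0.614 × 0.626 × 0.462 = 0.177576.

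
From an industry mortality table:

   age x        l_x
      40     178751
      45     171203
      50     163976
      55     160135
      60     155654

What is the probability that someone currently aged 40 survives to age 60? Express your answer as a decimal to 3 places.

0.871

We want 20p40 = l_60/l_40.
The conditional survival probability is l_60/l_40 = 155654/178751 = 0.870787.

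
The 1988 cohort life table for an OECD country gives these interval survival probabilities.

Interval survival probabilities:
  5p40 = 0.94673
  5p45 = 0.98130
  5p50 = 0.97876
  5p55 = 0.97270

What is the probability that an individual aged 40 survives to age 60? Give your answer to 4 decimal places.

0.8845

Chaining the interval survival probabilities: 0.94673 × 0.98130 × 0.97876 × 0.97270.
= 0.884470.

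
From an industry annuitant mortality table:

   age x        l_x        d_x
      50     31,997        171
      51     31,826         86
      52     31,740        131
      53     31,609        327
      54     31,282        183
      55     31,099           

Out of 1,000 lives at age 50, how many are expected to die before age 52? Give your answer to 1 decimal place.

The relevant probability is 1 − 31,740/31,997 = 0.008032.
Expected number = 1,000 × 0.008032 = 8.0.

8.0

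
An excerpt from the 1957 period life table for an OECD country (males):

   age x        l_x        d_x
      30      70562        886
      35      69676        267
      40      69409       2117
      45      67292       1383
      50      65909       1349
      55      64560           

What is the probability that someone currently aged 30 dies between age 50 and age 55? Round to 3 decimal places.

We want 20|5q30 = (l_50 − l_55)/l_30.
This is the probability of reaching 50 but not 55, conditional on being alive at 30: (l_50 − l_55) / l_30.
= (65909 − 64560) / 70562 = 1349 / 70562 = 0.019118.

0.019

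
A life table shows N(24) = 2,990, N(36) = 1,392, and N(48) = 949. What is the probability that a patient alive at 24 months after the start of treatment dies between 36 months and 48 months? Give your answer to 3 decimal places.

0.148

This is the probability of reaching 36 but not 48, conditional on being alive at 24: (N(36) − N(48)) / N(24).
= (1,392 − 949) / 2,990 = 443 / 2,990 = 0.148161.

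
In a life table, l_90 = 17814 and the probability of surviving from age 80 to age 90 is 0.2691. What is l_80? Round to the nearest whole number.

l_80 = l_90 / p = 17814 / 0.2691 = 66198.

66198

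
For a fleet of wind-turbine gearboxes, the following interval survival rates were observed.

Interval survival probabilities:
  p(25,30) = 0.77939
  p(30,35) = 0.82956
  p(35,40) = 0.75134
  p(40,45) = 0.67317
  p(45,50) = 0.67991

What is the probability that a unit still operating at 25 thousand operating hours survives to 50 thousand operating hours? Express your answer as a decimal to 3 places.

0.222

Chaining the interval survival probabilities: 0.77939 × 0.82956 × 0.75134 × 0.67317 × 0.67991.
= 0.222339.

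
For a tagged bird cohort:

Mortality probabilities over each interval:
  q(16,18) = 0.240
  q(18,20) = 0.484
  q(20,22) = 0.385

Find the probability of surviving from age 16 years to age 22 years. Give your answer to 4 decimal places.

0.2412

P(survive 16→22) = (1 − 0.240) × (1 − 0.484) × (1 − 0.385).
= 0.760 × 0.516 × 0.615 = 0.241178.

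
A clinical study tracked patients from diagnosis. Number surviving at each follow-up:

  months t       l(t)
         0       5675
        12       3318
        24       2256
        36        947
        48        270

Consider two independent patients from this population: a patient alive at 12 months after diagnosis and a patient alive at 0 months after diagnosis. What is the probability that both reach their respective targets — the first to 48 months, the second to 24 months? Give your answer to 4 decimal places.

0.0323

p₁ = l(48)/l(12) = 270/3318 = 0.081374; p₂ = l(24)/l(0) = 2256/5675 = 0.397533.
P(both) = p₁ × p₂ = 0.081374 × 0.397533 = 0.032349.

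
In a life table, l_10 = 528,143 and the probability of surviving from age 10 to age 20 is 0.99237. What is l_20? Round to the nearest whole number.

l_20 = l_10 × p = 528,143 × 0.99237 = 524113.

524113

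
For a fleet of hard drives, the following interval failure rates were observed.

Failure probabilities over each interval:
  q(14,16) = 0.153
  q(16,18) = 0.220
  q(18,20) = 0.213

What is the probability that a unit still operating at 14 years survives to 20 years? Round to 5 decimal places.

Chaining the interval survival probabilities: (1 − 0.153) × (1 − 0.220) × (1 − 0.213).
= 0.847 × 0.780 × 0.787 = 0.519939.

0.51994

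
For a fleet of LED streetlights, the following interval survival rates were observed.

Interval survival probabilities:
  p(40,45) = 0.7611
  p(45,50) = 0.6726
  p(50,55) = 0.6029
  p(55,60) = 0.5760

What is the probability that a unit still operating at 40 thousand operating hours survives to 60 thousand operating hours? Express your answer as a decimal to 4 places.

0.1778

Chaining the interval survival probabilities: 0.7611 × 0.6726 × 0.6029 × 0.5760.
= 0.177773.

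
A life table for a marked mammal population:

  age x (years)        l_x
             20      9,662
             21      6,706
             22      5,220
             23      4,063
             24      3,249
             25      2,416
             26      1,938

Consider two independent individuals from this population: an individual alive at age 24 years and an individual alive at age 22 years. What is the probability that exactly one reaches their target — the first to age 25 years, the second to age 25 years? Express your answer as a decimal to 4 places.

p₁ = l_25/l_24 = 2,416/3,249 = 0.743613; p₂ = l_25/l_22 = 2,416/5,220 = 0.462835.
P(exactly one) = p₁(1−p₂) + (1−p₁)p₂ = 0.399443 + 0.118665 = 0.518108.

0.5181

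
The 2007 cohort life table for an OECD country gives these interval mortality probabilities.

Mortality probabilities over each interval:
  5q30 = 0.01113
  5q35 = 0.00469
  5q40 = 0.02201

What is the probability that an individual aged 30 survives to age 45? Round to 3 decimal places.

Chaining the interval survival probabilities: (1 − 0.01113) × (1 − 0.00469) × (1 − 0.02201).
= 0.98887 × 0.99531 × 0.97799 = 0.962569.

0.963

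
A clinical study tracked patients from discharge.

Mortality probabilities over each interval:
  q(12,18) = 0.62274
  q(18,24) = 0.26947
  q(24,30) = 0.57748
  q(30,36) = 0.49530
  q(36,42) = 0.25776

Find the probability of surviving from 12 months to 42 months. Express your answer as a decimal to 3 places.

P(survive 12→42) = (1 − 0.62274) × (1 − 0.26947) × (1 − 0.57748) × (1 − 0.49530) × (1 − 0.25776).
= 0.37726 × 0.73053 × 0.42252 × 0.50470 × 0.74224 = 0.043622.

0.044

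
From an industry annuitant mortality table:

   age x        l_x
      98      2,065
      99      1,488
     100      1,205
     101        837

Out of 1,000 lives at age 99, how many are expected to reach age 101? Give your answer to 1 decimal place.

The relevant probability is 837/1,488 = 0.562500.
Expected number = 1,000 × 0.562500 = 562.5.

562.5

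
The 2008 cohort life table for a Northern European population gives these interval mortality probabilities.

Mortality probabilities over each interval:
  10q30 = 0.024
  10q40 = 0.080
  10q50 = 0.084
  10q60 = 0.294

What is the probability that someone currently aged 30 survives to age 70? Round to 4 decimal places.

0.5807

Chaining the interval survival probabilities: (1 − 0.024) × (1 − 0.080) × (1 − 0.084) × (1 − 0.294).
= 0.976 × 0.920 × 0.916 × 0.706 = 0.580681.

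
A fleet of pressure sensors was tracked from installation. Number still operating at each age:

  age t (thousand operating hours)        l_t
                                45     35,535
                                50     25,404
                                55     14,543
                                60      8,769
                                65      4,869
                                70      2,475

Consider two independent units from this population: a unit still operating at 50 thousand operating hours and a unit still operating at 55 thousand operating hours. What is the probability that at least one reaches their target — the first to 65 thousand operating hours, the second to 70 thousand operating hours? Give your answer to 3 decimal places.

p₁ = l_65/l_50 = 4,869/25,404 = 0.191663; p₂ = l_70/l_55 = 2,475/14,543 = 0.170185.
P(at least one) = 1 − (1−p₁)(1−p₂) = 1 − 0.808337 × 0.829815 = 0.329230.

0.329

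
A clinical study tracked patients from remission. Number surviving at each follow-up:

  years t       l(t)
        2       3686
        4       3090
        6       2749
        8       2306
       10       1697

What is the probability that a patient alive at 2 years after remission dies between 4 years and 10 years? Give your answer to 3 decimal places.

This is the probability of reaching 4 but not 10, conditional on being alive at 2: (l(4) − l(10)) / l(2).
= (3090 − 1697) / 3686 = 1393 / 3686 = 0.377916.

0.378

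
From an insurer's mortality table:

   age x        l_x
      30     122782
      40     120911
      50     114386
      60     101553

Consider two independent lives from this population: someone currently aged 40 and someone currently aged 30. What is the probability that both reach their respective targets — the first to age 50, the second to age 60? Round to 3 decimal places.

p₁ = l_50/l_40 = 114386/120911 = 0.946035; p₂ = l_60/l_30 = 101553/122782 = 0.827100.
P(both) = p₁ × p₂ = 0.946035 × 0.827100 = 0.782466.

0.782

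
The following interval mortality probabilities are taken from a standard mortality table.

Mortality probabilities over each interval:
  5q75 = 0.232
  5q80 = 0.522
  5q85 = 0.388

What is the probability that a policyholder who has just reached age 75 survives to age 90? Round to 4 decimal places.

0.2247

Chaining the interval survival probabilities: (1 − 0.232) × (1 − 0.522) × (1 − 0.388).
= 0.768 × 0.478 × 0.612 = 0.224668.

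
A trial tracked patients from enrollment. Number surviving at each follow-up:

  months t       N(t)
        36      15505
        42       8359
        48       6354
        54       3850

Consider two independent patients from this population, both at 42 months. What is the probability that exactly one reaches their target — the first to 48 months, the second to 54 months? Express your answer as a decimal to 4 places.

p₁ = N(48)/N(42) = 6354/8359 = 0.760139; p₂ = N(54)/N(42) = 3850/8359 = 0.460581.
P(exactly one) = p₁(1−p₂) + (1−p₁)p₂ = 0.410033 + 0.110475 = 0.520509.

0.5205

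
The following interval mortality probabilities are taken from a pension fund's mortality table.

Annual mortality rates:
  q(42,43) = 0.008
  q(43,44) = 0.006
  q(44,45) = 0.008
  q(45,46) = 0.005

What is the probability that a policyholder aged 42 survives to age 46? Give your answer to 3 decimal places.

0.973

The overall survival probability is (1 − 0.008) × (1 − 0.006) × (1 − 0.008) × (1 − 0.005).
= 0.992 × 0.994 × 0.992 × 0.995 = 0.973269.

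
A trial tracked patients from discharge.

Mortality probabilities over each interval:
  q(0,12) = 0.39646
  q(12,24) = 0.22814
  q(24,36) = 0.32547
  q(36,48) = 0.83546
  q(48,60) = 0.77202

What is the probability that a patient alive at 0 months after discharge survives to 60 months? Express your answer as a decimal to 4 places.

0.0118

Survival from 0 to 60 is the product of surviving each interval: (1 − 0.39646) × (1 − 0.22814) × (1 − 0.32547) × (1 − 0.83546) × (1 − 0.77202).
= 0.60354 × 0.77186 × 0.67453 × 0.16454 × 0.22798 = 0.011787.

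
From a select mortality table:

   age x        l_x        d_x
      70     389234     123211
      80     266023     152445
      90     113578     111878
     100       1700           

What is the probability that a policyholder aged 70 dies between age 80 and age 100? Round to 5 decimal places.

0.67909

We want 10|20q70 = (l_80 − l_100)/l_70.
This is the probability of reaching 80 but not 100, conditional on being alive at 70: (l_80 − l_100) / l_70.
= (266023 − 1700) / 389234 = 264323 / 389234 = 0.679085.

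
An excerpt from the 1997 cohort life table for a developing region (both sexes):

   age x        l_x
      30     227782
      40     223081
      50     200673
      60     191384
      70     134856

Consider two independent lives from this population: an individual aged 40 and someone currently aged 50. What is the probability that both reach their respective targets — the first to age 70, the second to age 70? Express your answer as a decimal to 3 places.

p₁ = l_70/l_40 = 134856/223081 = 0.604516; p₂ = l_70/l_50 = 134856/200673 = 0.672019.
P(both) = p₁ × p₂ = 0.604516 × 0.672019 = 0.406246.

0.406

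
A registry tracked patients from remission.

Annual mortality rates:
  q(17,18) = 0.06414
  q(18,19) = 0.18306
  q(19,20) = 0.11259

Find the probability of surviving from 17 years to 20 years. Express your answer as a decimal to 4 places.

0.6785

The overall survival probability is (1 − 0.06414) × (1 − 0.18306) × (1 − 0.11259).
= 0.93586 × 0.81694 × 0.88741 = 0.678462.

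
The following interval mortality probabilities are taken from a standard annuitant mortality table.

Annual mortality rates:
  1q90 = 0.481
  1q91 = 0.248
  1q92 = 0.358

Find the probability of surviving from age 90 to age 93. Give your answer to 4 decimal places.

The overall survival probability is (1 − 0.481) × (1 − 0.248) × (1 − 0.358).
= 0.519 × 0.752 × 0.642 = 0.250565.

0.2506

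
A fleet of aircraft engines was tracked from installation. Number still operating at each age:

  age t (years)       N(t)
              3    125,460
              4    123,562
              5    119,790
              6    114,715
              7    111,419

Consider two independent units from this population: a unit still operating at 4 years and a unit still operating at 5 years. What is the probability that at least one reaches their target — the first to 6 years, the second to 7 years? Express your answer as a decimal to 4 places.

p₁ = N(6)/N(4) = 114,715/123,562 = 0.928400; p₂ = N(7)/N(5) = 111,419/119,790 = 0.930119.
P(at least one) = 1 − (1−p₁)(1−p₂) = 1 − 0.071600 × 0.069881 = 0.994997.

0.9950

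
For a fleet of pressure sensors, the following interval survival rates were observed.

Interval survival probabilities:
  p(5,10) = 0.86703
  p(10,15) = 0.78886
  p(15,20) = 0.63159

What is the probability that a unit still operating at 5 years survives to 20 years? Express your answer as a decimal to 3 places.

0.432

Survival from 5 to 20 is the product of surviving each interval: 0.86703 × 0.78886 × 0.63159.
= 0.431986.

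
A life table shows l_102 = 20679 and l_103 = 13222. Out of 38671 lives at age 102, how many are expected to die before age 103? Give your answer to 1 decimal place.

The relevant probability is 1 − 13222/20679 = 0.360607.
Expected number = 38671 × 0.360607 = 13945.0.

13945.0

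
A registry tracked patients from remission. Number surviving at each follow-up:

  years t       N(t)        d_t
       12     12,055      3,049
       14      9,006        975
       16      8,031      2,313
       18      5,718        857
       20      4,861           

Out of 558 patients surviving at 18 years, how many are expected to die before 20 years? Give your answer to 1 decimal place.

The relevant probability is 1 − 4,861/5,718 = 0.149878.
Expected number = 558 × 0.149878 = 83.6.

83.6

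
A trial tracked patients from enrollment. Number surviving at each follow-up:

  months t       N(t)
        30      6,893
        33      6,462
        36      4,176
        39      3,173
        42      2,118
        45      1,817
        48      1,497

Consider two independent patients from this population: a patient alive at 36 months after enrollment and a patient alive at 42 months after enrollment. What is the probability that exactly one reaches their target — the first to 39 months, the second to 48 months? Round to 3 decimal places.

p₁ = N(39)/N(36) = 3,173/4,176 = 0.759818; p₂ = N(48)/N(42) = 1,497/2,118 = 0.706799.
P(exactly one) = p₁(1−p₂) + (1−p₁)p₂ = 0.222779 + 0.169760 = 0.392540.

0.393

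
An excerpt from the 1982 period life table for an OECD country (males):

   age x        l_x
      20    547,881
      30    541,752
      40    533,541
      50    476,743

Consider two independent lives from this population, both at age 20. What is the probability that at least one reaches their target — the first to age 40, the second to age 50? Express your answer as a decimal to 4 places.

p₁ = l_40/l_20 = 533,541/547,881 = 0.973826; p₂ = l_50/l_20 = 476,743/547,881 = 0.870158.
P(at least one) = 1 − (1−p₁)(1−p₂) = 1 − 0.026174 × 0.129842 = 0.996602.

0.9966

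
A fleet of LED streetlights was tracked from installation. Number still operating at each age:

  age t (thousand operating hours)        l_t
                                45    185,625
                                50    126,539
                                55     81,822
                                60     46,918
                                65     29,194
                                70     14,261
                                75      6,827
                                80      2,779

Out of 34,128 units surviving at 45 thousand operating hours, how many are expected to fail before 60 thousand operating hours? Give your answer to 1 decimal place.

The relevant probability is 1 − 46,918/185,625 = 0.747243.
Expected number = 34,128 × 0.747243 = 25501.9.

25501.9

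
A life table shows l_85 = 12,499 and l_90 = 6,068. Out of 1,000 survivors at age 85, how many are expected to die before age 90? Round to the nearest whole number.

515

The relevant probability is 1 − 6,068/12,499 = 0.514521.
Expected number = 1,000 × 0.514521 = 515.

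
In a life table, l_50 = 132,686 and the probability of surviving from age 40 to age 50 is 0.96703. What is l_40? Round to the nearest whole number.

l_40 = l_50 / p = 132,686 / 0.96703 = 137210.

137210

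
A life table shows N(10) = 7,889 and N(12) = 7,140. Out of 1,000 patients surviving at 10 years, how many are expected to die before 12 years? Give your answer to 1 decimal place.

The relevant probability is 1 − 7,140/7,889 = 0.094942.
Expected number = 1,000 × 0.094942 = 94.9.

94.9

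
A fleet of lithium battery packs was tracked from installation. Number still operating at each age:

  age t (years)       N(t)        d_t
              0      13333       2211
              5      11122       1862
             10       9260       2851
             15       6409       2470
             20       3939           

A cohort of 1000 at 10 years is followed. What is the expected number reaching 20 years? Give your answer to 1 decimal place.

The relevant probability is 3939/9260 = 0.425378.
Expected number = 1000 × 0.425378 = 425.4.

425.4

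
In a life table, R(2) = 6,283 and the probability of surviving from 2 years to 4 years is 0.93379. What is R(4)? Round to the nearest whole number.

5867

R(4) = R(2) × p = 6,283 × 0.93379 = 5867.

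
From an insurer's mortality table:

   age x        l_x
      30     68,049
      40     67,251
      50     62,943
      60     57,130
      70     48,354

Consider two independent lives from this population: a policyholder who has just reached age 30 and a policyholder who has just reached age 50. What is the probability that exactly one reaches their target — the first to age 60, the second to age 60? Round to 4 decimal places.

0.2232

p₁ = l_60/l_30 = 57,130/68,049 = 0.839542; p₂ = l_60/l_50 = 57,130/62,943 = 0.907647.
P(exactly one) = p₁(1−p₂) + (1−p₁)p₂ = 0.077534 + 0.145639 = 0.223173.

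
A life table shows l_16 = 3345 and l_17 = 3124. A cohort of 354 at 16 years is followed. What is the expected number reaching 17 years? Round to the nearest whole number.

331

The relevant probability is 3124/3345 = 0.933931.
Expected number = 354 × 0.933931 = 331.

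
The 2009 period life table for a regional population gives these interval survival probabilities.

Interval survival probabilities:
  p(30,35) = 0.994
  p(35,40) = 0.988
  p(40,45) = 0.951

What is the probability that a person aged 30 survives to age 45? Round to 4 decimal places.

0.9340

Chaining the interval survival probabilities: 0.994 × 0.988 × 0.951.
= 0.933950.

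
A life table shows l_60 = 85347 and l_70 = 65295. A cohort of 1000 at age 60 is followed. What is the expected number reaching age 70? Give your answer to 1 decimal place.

The relevant probability is 65295/85347 = 0.765053.
Expected number = 1000 × 0.765053 = 765.1.

765.1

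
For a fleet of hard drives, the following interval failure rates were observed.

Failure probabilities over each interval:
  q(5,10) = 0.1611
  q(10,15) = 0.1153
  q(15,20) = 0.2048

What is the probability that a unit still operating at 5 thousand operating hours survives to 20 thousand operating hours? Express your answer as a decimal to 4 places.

Chaining the interval survival probabilities: (1 − 0.1611) × (1 − 0.1153) × (1 − 0.2048).
= 0.8389 × 0.8847 × 0.7952 = 0.590177.

0.5902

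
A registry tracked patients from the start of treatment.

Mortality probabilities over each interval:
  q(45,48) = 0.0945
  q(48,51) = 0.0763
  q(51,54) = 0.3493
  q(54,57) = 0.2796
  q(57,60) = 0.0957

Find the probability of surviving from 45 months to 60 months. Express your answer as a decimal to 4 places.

0.3546

P(survive 45→60) = (1 − 0.0945) × (1 − 0.0763) × (1 − 0.3493) × (1 − 0.2796) × (1 − 0.0957).
= 0.9055 × 0.9237 × 0.6507 × 0.7204 × 0.9043 = 0.354557.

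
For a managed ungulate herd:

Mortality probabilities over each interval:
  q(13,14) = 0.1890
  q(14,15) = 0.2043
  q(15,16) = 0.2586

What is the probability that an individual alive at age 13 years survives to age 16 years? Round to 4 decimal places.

0.4784

Survival from 13 to 16 is the product of surviving each interval: (1 − 0.1890) × (1 − 0.2043) × (1 − 0.2586).
= 0.8110 × 0.7957 × 0.7414 = 0.478435.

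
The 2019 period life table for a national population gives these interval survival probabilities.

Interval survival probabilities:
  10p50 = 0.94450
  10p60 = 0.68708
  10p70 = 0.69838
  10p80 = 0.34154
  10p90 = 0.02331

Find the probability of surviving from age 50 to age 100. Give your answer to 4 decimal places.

0.0036

50p50 = 0.94450 × 0.68708 × 0.69838 × 0.34154 × 0.02331.
= 0.003608.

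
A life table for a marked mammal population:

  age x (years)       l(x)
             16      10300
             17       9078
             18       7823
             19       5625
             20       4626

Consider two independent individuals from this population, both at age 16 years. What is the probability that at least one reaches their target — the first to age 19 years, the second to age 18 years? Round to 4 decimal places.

p₁ = l(19)/l(16) = 5625/10300 = 0.546117; p₂ = l(18)/l(16) = 7823/10300 = 0.759515.
P(at least one) = 1 − (1−p₁)(1−p₂) = 1 − 0.453883 × 0.240485 = 0.890848.

0.8908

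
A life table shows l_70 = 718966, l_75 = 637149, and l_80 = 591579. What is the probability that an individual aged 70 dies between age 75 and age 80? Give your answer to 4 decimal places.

0.0634

We want 5|5q70 = (l_75 − l_80)/l_70.
This is the probability of reaching 75 but not 80, conditional on being alive at 70: (l_75 − l_80) / l_70.
= (637149 − 591579) / 718966 = 45570 / 718966 = 0.063383.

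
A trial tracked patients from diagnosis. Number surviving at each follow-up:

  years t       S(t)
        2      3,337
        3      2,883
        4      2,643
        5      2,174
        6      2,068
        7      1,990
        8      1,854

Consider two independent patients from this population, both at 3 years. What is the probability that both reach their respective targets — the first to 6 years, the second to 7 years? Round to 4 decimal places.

0.4951

p₁ = S(6)/S(3) = 2,068/2,883 = 0.717308; p₂ = S(7)/S(3) = 1,990/2,883 = 0.690253.
P(both) = p₁ × p₂ = 0.717308 × 0.690253 = 0.495124.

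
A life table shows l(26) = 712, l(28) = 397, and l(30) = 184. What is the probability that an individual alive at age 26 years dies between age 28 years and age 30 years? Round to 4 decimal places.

0.2992

This is the probability of reaching 28 but not 30, conditional on being alive at 26: (l(28) − l(30)) / l(26).
= (397 − 184) / 712 = 213 / 712 = 0.299157.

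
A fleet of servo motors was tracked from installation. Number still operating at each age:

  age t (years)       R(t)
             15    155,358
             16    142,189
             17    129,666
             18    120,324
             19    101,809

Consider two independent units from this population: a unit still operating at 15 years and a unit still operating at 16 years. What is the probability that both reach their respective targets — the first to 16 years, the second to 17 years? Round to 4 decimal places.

0.8346

p₁ = R(16)/R(15) = 142,189/155,358 = 0.915234; p₂ = R(17)/R(16) = 129,666/142,189 = 0.911927.
P(both) = p₁ × p₂ = 0.915234 × 0.911927 = 0.834627.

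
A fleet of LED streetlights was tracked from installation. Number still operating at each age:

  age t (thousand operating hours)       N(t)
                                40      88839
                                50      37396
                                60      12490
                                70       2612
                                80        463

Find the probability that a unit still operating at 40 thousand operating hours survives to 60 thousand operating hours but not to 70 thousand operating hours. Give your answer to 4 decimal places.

0.1112

This is the probability of reaching 60 but not 70, conditional on being operational at 40: (N(60) − N(70)) / N(40).
= (12490 − 2612) / 88839 = 9878 / 88839 = 0.111190.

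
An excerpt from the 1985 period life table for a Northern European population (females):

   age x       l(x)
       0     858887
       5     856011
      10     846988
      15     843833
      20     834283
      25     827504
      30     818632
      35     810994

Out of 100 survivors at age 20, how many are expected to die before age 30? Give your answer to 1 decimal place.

The relevant probability is 1 − 818632/834283 = 0.018760.
Expected number = 100 × 0.018760 = 1.9.

1.9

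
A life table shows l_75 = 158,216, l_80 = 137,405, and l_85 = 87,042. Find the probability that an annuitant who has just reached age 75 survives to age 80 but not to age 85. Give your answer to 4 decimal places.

0.3183

We want 5|5q75 = (l_80 − l_85)/l_75.
This is the probability of reaching 80 but not 85, conditional on being alive at 75: (l_80 − l_85) / l_75.
= (137,405 − 87,042) / 158,216 = 50,363 / 158,216 = 0.318318.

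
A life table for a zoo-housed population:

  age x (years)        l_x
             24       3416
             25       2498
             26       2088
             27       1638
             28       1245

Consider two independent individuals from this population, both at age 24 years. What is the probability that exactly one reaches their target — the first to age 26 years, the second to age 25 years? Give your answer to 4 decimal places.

p₁ = l_26/l_24 = 2088/3416 = 0.611241; p₂ = l_25/l_24 = 2498/3416 = 0.731265.
P(exactly one) = p₁(1−p₂) + (1−p₁)p₂ = 0.164262 + 0.284286 = 0.448548.

0.4485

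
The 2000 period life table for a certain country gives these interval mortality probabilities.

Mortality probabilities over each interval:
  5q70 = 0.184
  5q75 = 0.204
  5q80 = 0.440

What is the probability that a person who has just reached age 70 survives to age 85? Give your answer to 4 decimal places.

15p70 = (1 − 0.184) × (1 − 0.204) × (1 − 0.440).
= 0.816 × 0.796 × 0.560 = 0.363740.

0.3637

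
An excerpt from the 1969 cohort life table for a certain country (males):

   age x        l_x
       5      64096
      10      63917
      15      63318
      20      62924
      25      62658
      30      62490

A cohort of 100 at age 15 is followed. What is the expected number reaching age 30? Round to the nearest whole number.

The relevant probability is 62490/63318 = 0.986923.
Expected number = 100 × 0.986923 = 99.

99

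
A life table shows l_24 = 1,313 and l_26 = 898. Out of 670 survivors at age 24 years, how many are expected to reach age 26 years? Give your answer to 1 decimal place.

458.2

The relevant probability is 898/1,313 = 0.683930.
Expected number = 670 × 0.683930 = 458.2.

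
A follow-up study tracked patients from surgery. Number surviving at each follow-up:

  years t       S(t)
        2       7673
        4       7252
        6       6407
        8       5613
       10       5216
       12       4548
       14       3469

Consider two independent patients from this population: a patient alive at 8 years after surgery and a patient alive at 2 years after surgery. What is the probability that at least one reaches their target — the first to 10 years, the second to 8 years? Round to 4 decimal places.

0.9810

p₁ = S(10)/S(8) = 5216/5613 = 0.929271; p₂ = S(8)/S(2) = 5613/7673 = 0.731526.
P(at least one) = 1 − (1−p₁)(1−p₂) = 1 − 0.070729 × 0.268474 = 0.981011.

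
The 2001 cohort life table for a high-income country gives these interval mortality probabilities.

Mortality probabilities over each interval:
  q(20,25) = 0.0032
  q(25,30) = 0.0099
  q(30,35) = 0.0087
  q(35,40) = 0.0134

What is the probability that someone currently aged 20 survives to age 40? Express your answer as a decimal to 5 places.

0.96524

P(survive 20→40) = (1 − 0.0032) × (1 − 0.0099) × (1 − 0.0087) × (1 − 0.0134).
= 0.9968 × 0.9901 × 0.9913 × 0.9866 = 0.965236.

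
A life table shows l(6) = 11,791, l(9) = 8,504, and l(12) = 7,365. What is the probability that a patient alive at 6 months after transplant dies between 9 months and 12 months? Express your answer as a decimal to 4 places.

This is the probability of reaching 9 but not 12, conditional on being alive at 6: (l(9) − l(12)) / l(6).
= (8,504 − 7,365) / 11,791 = 1,139 / 11,791 = 0.096599.

0.0966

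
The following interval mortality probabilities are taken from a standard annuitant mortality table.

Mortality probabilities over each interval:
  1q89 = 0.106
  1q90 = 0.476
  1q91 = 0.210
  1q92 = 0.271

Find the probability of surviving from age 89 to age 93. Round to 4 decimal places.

0.2698

Chaining the interval survival probabilities: (1 − 0.106) × (1 − 0.476) × (1 − 0.210) × (1 − 0.271).
= 0.894 × 0.524 × 0.790 × 0.729 = 0.269788.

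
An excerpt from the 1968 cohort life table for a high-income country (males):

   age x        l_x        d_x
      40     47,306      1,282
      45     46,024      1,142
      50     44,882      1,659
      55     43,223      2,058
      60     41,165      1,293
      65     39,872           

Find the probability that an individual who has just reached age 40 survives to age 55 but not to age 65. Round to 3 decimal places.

0.071

This is the probability of reaching 55 but not 65, conditional on being alive at 40: (l_55 − l_65) / l_40.
= (43,223 − 39,872) / 47,306 = 3,351 / 47,306 = 0.070837.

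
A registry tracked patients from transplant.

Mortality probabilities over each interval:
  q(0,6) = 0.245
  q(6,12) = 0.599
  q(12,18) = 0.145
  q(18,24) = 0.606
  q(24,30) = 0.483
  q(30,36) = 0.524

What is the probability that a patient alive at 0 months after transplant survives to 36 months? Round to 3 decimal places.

0.025

Chaining the interval survival probabilities: (1 − 0.245) × (1 − 0.599) × (1 − 0.145) × (1 − 0.606) × (1 − 0.483) × (1 − 0.524).
= 0.755 × 0.401 × 0.855 × 0.394 × 0.517 × 0.476 = 0.025099.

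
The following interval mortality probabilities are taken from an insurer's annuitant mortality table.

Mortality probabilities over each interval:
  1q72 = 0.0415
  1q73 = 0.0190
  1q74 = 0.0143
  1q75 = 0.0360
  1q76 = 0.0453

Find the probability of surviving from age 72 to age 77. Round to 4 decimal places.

Survival from 72 to 77 is the product of surviving each interval: (1 − 0.0415) × (1 − 0.0190) × (1 − 0.0143) × (1 − 0.0360) × (1 − 0.0453).
= 0.9585 × 0.9810 × 0.9857 × 0.9640 × 0.9547 = 0.853002.

0.8530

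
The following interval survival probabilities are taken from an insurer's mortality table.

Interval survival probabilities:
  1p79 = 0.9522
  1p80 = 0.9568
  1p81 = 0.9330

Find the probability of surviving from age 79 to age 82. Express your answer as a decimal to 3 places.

Chaining the interval survival probabilities: 0.9522 × 0.9568 × 0.9330.
= 0.850024.

0.850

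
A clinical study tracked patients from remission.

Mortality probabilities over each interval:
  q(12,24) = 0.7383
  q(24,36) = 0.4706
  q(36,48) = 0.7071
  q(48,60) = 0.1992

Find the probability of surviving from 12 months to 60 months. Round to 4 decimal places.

0.0325

The overall survival probability is (1 − 0.7383) × (1 − 0.4706) × (1 − 0.7071) × (1 − 0.1992).
= 0.2617 × 0.5294 × 0.2929 × 0.8008 = 0.032496.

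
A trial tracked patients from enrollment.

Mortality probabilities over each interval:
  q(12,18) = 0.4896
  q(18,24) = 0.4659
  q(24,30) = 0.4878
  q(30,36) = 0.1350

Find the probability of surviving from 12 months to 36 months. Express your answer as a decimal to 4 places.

0.1208

Survival from 12 to 36 is the product of surviving each interval: (1 − 0.4896) × (1 − 0.4659) × (1 − 0.4878) × (1 − 0.1350).
= 0.5104 × 0.5341 × 0.5122 × 0.8650 = 0.120778.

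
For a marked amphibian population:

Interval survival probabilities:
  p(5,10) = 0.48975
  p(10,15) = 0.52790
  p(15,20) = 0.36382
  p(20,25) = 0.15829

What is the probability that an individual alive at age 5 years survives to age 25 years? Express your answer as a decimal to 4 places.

0.0149

The overall survival probability is 0.48975 × 0.52790 × 0.36382 × 0.15829.
= 0.014889.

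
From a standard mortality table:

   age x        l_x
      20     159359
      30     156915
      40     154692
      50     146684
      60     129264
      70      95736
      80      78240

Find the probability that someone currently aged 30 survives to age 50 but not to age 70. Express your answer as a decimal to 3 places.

0.325

We want 20|20q30 = (l_50 − l_70)/l_30.
This is the probability of reaching 50 but not 70, conditional on being alive at 30: (l_50 − l_70) / l_30.
= (146684 − 95736) / 156915 = 50948 / 156915 = 0.324685.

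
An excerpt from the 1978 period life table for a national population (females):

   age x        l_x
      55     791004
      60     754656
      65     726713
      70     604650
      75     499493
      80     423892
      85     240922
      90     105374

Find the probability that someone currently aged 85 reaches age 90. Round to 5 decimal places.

We want 5p85 = l_90/l_85.
The conditional survival probability is l_90/l_85 = 105374/240922 = 0.437378.

0.43738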